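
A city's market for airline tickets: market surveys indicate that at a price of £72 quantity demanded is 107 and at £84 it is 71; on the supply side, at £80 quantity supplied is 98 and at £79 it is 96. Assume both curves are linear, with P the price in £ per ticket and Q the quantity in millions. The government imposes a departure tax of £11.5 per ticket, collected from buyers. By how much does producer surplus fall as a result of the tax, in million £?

Producer surplus falls by £587.19 million.

Demand slope: (71 − 107)/(84 − 72) = -3, so Qd = 323 − 3P.
Supply slope: (96 − 98)/(79 − 80) = 2, so Qs = 2P − 62.
Without the tax, 323 − 3P = 2P − 62 gives 5P = 385, so P* = £77 and Q* = 92.
With the tax collected from buyers, demand (in seller-price terms) shifts: Qd = 323 − 3(P + 11.5).
New equilibrium: buyers pay £81.6, producers receive £70.1, Q = 78.2. (Wedge: Pb − Ps = 11.5.)
ΔPS is the trapezoid between Q = 78.2 and Q = 92 of height £6.9: ½ · (92 + 78.2) · 6.9 = £587.19.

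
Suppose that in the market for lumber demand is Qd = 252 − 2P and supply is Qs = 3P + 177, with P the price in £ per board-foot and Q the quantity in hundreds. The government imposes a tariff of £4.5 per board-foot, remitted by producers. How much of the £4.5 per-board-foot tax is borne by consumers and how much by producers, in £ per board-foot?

Consumers bear £2.7 per board-foot; producers bear £1.8 per board-foot.

Before the tax: set 252 − 2P = 3P + 177 → P* = £15, Q* = 222.
With the tax collected from producers, supply shifts: Qs = 3(P − 4.5) + 177.
New equilibrium: consumers pay £17.7, producers receive £13.2, Q = 216.6. (Wedge: Pb − Ps = 4.5.)
Burden on consumers: £2.7; on producers: £1.8. (They sum to £4.5.)
The less price-elastic side of the market bears the larger share of a per-unit tax.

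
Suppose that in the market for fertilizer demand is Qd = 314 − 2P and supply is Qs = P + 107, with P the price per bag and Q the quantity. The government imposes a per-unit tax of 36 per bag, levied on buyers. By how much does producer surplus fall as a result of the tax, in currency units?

Producer surplus falls by 3936.

Before the tax: set 314 − 2P = P + 107 → P* = 69, Q* = 176.
With the tax collected from buyers, demand (in seller-price terms) shifts: Qd = 314 − 2(P + 36).
Solving gives Q = 152 with buyers paying 81 and suppliers receiving 45 (the 36 wedge).
ΔPS is the trapezoid between Q = 152 and Q = 176 of height 24: ½ · (176 + 152) · 24 = 3936.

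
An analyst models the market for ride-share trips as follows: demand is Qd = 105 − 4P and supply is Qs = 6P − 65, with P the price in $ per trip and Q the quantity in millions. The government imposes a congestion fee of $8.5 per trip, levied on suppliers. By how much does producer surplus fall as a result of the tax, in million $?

Without the tax, 105 − 4P = 6P − 65 gives 10P = 170, so P* = $17 and Q* = 37.
With the tax collected from suppliers, supply shifts: Qs = 6(P − 8.5) − 65.
New equilibrium: buyers pay $22.1, suppliers receive $13.6, Q = 16.6. (Wedge: Pb − Ps = 8.5.)
ΔPS is the trapezoid between Q = 16.6 and Q = 37 of height $3.4: ½ · (37 + 16.6) · 3.4 = $91.12.

Producer surplus falls by $91.12 million.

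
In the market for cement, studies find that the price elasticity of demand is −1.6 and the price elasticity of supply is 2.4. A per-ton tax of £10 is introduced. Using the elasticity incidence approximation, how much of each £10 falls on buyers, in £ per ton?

Buyers bear ≈ £6 per ton.

Incidence ratio: buyers' share ≈ εs / (εs + |εd|) = 2.4 / (2.4 + 1.6) = 0.6.
So buyers bear ≈ 0.6 × £10 = £6; suppliers bear £4.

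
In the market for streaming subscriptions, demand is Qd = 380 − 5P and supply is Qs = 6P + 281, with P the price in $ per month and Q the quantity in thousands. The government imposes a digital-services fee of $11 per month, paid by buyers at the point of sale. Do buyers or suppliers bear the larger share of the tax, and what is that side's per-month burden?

Without the tax, 380 − 5P = 6P + 281 gives 11P = 99, so P* = $9 and Q* = 335.
With the tax collected from buyers, demand (in seller-price terms) shifts: Qd = 380 − 5(P + 11).
New equilibrium: buyers pay $15, suppliers receive $4, Q = 305. (Wedge: Pb − Ps = 11.)
Per-month burden: buyers $6, suppliers $5.
Buyers take the larger share because demand is less price-elastic here (demand slope 5 vs supply slope 6).
The less price-elastic side of the market bears the larger share of a per-unit tax.

Buyers bear the larger share: $6 per month.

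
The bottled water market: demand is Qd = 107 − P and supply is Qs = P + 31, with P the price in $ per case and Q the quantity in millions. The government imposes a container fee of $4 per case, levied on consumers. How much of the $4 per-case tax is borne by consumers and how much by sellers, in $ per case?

Consumers bear $2 per case; sellers bear $2 per case.

Without the tax, 107 − P = P + 31 gives 2P = 76, so P* = $38 and Q* = 69.
With the tax collected from consumers, demand (in seller-price terms) shifts: Qd = 107 − (P + 4).
New equilibrium: consumers pay $40, sellers receive $36, Q = 67. (Wedge: Pb − Ps = 4.)
Burden on consumers: $2; on sellers: $2. (They sum to $4.)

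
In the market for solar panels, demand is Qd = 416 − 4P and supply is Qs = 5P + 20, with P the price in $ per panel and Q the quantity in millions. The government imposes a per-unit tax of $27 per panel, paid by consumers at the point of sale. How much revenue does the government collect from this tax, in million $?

Before the tax: set 416 − 4P = 5P + 20 → P* = $44, Q* = 240.
With the tax collected from consumers, demand (in seller-price terms) shifts: Qd = 416 − 4(P + 27).
Solving gives Q = 180 with consumers paying $59 and suppliers receiving $32 (the $27 wedge).
Revenue = t · Q = 27 · 180 = $4860.

Tax revenue = $4860 million.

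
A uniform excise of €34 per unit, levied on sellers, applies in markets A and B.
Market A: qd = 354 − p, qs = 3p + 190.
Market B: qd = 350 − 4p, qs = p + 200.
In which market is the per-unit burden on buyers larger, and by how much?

Market A: pre-tax p* = €41, q* = 313; post-tax q = 287.5; per-unit burden on buyers = €25.5.
Market B: pre-tax p* = €30, q* = 230; post-tax q = 202.8; per-unit burden on buyers = €6.8.
Difference: €25.5 vs €6.8 → market A is larger by €18.7.

Market A, by €18.7.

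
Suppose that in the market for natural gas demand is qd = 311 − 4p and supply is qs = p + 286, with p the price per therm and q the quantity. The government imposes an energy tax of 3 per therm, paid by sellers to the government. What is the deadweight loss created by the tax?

Deadweight loss = 3.6.

Without the tax, 311 − 4p = p + 286 gives 5p = 25, so p* = 5 and q* = 291.
With the tax collected from sellers, supply shifts: qs = (p − 3) + 286.
Solving gives q = 288.6 with buyers paying 5.6 and sellers receiving 2.6 (the 3 wedge).
Quantity falls by |ΔQ| = |291 − 288.6| = 2.4.
DWL = ½ · t · |ΔQ| = ½ · 3 · 2.4 = 3.6.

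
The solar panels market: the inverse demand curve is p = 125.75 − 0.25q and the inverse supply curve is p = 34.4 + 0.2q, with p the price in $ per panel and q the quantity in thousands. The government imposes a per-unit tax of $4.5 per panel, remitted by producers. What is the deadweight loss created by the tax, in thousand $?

Deadweight loss = $22.5 thousand.

Inverting to q(p) form: qd = 503 − 4p; qs = 5p − 172.
Without the tax, 503 − 4p = 5p − 172 gives 9p = 675, so p* = $75 and q* = 203.
With the tax collected from producers, supply shifts: qs = 5(p − 4.5) − 172.
Solving gives q = 193 with buyers paying $77.5 and producers receiving $73 (the $4.5 wedge).
Quantity falls by |ΔQ| = |203 − 193| = 10.
DWL = ½ · t · |ΔQ| = ½ · 4.5 · 10 = $22.5.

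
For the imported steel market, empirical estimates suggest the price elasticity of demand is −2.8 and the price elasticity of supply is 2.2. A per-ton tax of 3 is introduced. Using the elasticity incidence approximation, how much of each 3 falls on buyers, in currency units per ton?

Incidence ratio: buyers' share ≈ εs / (εs + |εd|) = 2.2 / (2.2 + 2.8) = 0.44.
So buyers bear ≈ 0.44 × 3 = 1.32; producers bear 1.68.

Buyers bear ≈ 1.32 per ton.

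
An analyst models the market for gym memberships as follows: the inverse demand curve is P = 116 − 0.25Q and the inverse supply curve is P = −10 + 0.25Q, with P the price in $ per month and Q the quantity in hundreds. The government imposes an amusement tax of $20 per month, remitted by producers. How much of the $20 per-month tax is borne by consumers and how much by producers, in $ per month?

Consumers bear $10 per month; producers bear $10 per month.

Rewrite in direct form: Qd = 464 − 4P and Qs = 4P + 40.
Before the tax: set 464 − 4P = 4P + 40 → P* = $53, Q* = 252.
With the tax collected from producers, supply shifts: Qs = 4(P − 20) + 40.
Solving gives Q = 212 with consumers paying $63 and producers receiving $43 (the $20 wedge).
Burden on consumers: $10; on producers: $10. (They sum to $20.)
The less price-elastic side of the market bears the larger share of a per-unit tax.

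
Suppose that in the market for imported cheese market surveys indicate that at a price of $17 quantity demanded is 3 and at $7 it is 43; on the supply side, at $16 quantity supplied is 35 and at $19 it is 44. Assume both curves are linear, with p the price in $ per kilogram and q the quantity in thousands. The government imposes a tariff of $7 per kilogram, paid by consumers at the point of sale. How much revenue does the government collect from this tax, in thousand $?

Tax revenue = $77 thousand.

Demand slope: (43 − 3)/(7 − 17) = -4, so qd = 71 − 4p.
Supply slope: (44 − 35)/(19 − 16) = 3, so qs = 3p − 13.
Before the tax: set 71 − 4p = 3p − 13 → p* = $12, q* = 23.
With the tax collected from consumers, demand (in seller-price terms) shifts: qd = 71 − 4(p + 7).
Solving gives q = 11 with consumers paying $15 and sellers receiving $8 (the $7 wedge).
Revenue = t · Q = 7 · 11 = $77.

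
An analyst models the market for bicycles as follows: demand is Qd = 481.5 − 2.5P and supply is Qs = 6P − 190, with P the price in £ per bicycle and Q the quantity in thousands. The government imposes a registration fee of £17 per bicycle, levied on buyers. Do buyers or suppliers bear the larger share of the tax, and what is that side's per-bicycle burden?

Before the tax: set 481.5 − 2.5P = 6P − 190 → P* = £79, Q* = 284.
With the tax collected from buyers, demand (in seller-price terms) shifts: Qd = 481.5 − 2.5(P + 17).
New equilibrium: buyers pay £91, suppliers receive £74, Q = 254. (Wedge: Pb − Ps = 17.)
Per-bicycle burden: buyers £12, suppliers £5.
Buyers take the larger share because demand is less price-elastic here (demand slope 2.5 vs supply slope 6).

Buyers bear the larger share: £12 per bicycle.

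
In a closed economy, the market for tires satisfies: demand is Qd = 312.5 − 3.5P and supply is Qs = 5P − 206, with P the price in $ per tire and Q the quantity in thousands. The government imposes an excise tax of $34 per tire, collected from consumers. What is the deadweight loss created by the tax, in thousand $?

Without the tax, 312.5 − 3.5P = 5P − 206 gives 8.5P = 518.5, so P* = $61 and Q* = 99.
With the tax collected from consumers, demand (in seller-price terms) shifts: Qd = 312.5 − 3.5(P + 34).
Solving gives Q = 29 with consumers paying $81 and suppliers receiving $47 (the $34 wedge).
Quantity falls by |ΔQ| = |99 − 29| = 70.
DWL = ½ · t · |ΔQ| = ½ · 34 · 70 = $1190.

Deadweight loss = $1190 thousand.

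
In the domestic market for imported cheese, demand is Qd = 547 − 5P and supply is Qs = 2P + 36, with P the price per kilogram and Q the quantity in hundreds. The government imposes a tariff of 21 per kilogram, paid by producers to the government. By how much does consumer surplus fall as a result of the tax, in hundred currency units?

Before the tax: set 547 − 5P = 2P + 36 → P* = 73, Q* = 182.
With the tax collected from producers, supply shifts: Qs = 2(P − 21) + 36.
Solving gives Q = 152 with consumers paying 79 and producers receiving 58 (the 21 wedge).
ΔCS is the trapezoid between Q = 152 and Q = 182 of height 6: ½ · (182 + 152) · 6 = 1002.

Consumer surplus falls by 1002 hundred.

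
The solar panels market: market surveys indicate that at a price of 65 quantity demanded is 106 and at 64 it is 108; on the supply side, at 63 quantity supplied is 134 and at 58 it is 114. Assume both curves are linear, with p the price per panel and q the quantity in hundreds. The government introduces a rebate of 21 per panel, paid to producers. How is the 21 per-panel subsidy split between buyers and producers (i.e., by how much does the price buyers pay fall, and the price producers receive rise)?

Buyers gain 14 per panel; producers gain 7 per panel.

Demand slope: (108 − 106)/(64 − 65) = -2, so qd = 236 − 2p.
Supply slope: (114 − 134)/(58 − 63) = 4, so qs = 4p − 118.
Before the subsidy: set 236 − 2p = 4p − 118 → p* = 59, q* = 118.
With a per-unit subsidy paid to producers, each receives p + 21 per unit sold, so supply becomes qs = 4(p + 21) − 118.
Solving gives q = 146 with buyers paying 45 and producers receiving 66 (the 21 wedge).
Gain to buyers: 14; to producers: 7. (They sum to 21.)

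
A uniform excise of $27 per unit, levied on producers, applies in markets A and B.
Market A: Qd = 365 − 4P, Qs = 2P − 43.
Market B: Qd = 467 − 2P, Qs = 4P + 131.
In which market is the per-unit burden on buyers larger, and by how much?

Market B, by $9.

Market A: pre-tax P* = $68, Q* = 93; post-tax Q = 57; per-unit burden on buyers = $9.
Market B: pre-tax P* = $56, Q* = 355; post-tax Q = 319; per-unit burden on buyers = $18.
Difference: $9 vs $18 → market B is larger by $9.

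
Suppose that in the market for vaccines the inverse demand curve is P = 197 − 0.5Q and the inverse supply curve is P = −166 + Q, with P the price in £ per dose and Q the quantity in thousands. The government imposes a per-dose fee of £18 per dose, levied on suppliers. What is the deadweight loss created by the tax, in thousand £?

Deadweight loss = £108 thousand.

Inverting to Q(P) form: Qd = 394 − 2P; Qs = P + 166.
Before the tax: set 394 − 2P = P + 166 → P* = £76, Q* = 242.
With the tax collected from suppliers, supply shifts: Qs = (P − 18) + 166.
New equilibrium: consumers pay £82, suppliers receive £64, Q = 230. (Wedge: Pb − Ps = 18.)
Quantity falls by |ΔQ| = |242 − 230| = 12.
DWL = ½ · t · |ΔQ| = ½ · 18 · 12 = £108.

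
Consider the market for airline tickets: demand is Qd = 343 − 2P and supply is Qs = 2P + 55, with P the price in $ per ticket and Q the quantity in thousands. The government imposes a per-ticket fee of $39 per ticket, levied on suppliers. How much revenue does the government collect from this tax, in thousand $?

Tax revenue = $6240 thousand.

Without the tax, 343 − 2P = 2P + 55 gives 4P = 288, so P* = $72 and Q* = 199.
With the tax collected from suppliers, supply shifts: Qs = 2(P − 39) + 55.
New equilibrium: buyers pay $91.5, suppliers receive $52.5, Q = 160. (Wedge: Pb − Ps = 39.)
Revenue = t · Q = 39 · 160 = $6240.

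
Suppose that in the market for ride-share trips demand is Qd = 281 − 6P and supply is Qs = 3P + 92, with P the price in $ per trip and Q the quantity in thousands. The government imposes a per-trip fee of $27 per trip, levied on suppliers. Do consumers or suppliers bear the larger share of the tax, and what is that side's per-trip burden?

Without the tax, 281 − 6P = 3P + 92 gives 9P = 189, so P* = $21 and Q* = 155.
With the tax collected from suppliers, supply shifts: Qs = 3(P − 27) + 92.
New equilibrium: consumers pay $30, suppliers receive $3, Q = 101. (Wedge: Pb − Ps = 27.)
Per-trip burden: consumers $9, suppliers $18.
Suppliers take the larger share because supply is less price-elastic here (demand slope 6 vs supply slope 3).
The less price-elastic side of the market bears the larger share of a per-unit tax.

Suppliers bear the larger share: $18 per trip.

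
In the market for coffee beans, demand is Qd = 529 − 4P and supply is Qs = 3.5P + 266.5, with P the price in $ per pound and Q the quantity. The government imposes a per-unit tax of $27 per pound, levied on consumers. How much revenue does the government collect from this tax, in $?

Without the tax, 529 − 4P = 3.5P + 266.5 gives 7.5P = 262.5, so P* = $35 and Q* = 389.
With the tax collected from consumers, demand (in seller-price terms) shifts: Qd = 529 − 4(P + 27).
New equilibrium: consumers pay $47.6, producers receive $20.6, Q = 338.6. (Wedge: Pb − Ps = 27.)
Revenue = t · Q = 27 · 338.6 = $9142.2.

Tax revenue = $9142.2.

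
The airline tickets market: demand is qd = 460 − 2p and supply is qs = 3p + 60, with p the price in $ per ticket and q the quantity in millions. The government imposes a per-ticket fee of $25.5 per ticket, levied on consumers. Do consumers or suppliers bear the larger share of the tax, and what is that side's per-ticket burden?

Consumers bear the larger share: $15.3 per ticket.

Before the tax: set 460 − 2p = 3p + 60 → p* = $80, q* = 300.
With the tax collected from consumers, demand (in seller-price terms) shifts: qd = 460 − 2(p + 25.5).
New equilibrium: consumers pay $95.3, suppliers receive $69.8, q = 269.4. (Wedge: pb − ps = 25.5.)
Per-ticket burden: consumers $15.3, suppliers $10.2.
Consumers take the larger share because demand is less price-elastic here (demand slope 2 vs supply slope 3).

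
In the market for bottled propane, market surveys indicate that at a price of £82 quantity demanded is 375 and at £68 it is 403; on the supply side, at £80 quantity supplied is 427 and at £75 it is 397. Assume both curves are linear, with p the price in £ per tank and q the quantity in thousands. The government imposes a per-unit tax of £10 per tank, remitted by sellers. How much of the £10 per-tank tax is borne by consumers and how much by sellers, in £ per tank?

Consumers bear £7.5 per tank; sellers bear £2.5 per tank.

Demand slope: (403 − 375)/(68 − 82) = -2, so qd = 539 − 2p.
Supply slope: (397 − 427)/(75 − 80) = 6, so qs = 6p − 53.
Without the tax, 539 − 2p = 6p − 53 gives 8p = 592, so p* = £74 and q* = 391.
With the tax collected from sellers, supply shifts: qs = 6(p − 10) − 53.
Solving gives q = 376 with consumers paying £81.5 and sellers receiving £71.5 (the £10 wedge).
Burden on consumers: £7.5; on sellers: £2.5. (They sum to £10.)
The less price-elastic side of the market bears the larger share of a per-unit tax.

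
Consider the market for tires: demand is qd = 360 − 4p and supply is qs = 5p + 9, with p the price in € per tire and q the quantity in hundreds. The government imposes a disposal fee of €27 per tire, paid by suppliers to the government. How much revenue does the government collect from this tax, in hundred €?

Tax revenue = €3888 hundred.

Before the tax: set 360 − 4p = 5p + 9 → p* = €39, q* = 204.
With the tax collected from suppliers, supply shifts: qs = 5(p − 27) + 9.
New equilibrium: consumers pay €54, suppliers receive €27, q = 144. (Wedge: pb − ps = 27.)
Revenue = t · Q = 27 · 144 = €3888.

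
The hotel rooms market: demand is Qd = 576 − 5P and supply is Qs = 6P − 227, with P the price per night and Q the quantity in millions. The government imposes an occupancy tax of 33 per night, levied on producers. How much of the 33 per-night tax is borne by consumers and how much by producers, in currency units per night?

Without the tax, 576 − 5P = 6P − 227 gives 11P = 803, so P* = 73 and Q* = 211.
With the tax collected from producers, supply shifts: Qs = 6(P − 33) − 227.
Solving gives Q = 121 with consumers paying 91 and producers receiving 58 (the 33 wedge).
Burden on consumers: 18; on producers: 15. (They sum to 33.)

Consumers bear 18 per night; producers bear 15 per night.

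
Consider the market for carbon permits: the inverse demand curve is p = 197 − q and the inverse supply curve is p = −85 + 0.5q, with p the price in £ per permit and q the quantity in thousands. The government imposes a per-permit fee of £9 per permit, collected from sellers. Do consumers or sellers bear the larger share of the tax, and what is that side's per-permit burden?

Rewrite in direct form: qd = 197 − p and qs = 2p + 170.
Before the tax: set 197 − p = 2p + 170 → p* = £9, q* = 188.
With the tax collected from sellers, supply shifts: qs = 2(p − 9) + 170.
Solving gives q = 182 with consumers paying £15 and sellers receiving £6 (the £9 wedge).
Per-permit burden: consumers £6, sellers £3.
Consumers take the larger share because demand is less price-elastic here (demand slope 1 vs supply slope 2).

Consumers bear the larger share: £6 per permit.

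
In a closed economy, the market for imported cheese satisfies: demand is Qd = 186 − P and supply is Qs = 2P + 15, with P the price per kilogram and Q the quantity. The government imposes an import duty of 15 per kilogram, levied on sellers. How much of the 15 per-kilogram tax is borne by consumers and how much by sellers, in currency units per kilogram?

Without the tax, 186 − P = 2P + 15 gives 3P = 171, so P* = 57 and Q* = 129.
With the tax collected from sellers, supply shifts: Qs = 2(P − 15) + 15.
Solving gives Q = 119 with consumers paying 67 and sellers receiving 52 (the 15 wedge).
Burden on consumers: 10; on sellers: 5. (They sum to 15.)
The less price-elastic side of the market bears the larger share of a per-unit tax.

Consumers bear 10 per kilogram; sellers bear 5 per kilogram.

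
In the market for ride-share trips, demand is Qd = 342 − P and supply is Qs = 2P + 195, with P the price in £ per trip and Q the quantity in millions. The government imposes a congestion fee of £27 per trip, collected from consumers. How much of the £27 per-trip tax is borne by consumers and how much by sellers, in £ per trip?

Consumers bear £18 per trip; sellers bear £9 per trip.

Without the tax, 342 − P = 2P + 195 gives 3P = 147, so P* = £49 and Q* = 293.
With the tax collected from consumers, demand (in seller-price terms) shifts: Qd = 342 − (P + 27).
New equilibrium: consumers pay £67, sellers receive £40, Q = 275. (Wedge: Pb − Ps = 27.)
Burden on consumers: £18; on sellers: £9. (They sum to £27.)
The less price-elastic side of the market bears the larger share of a per-unit tax.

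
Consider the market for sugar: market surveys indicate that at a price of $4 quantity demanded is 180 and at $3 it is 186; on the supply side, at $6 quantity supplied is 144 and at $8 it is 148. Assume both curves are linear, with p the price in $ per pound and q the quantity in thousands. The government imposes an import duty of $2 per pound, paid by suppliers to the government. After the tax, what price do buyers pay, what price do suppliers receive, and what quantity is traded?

Buyers pay $9.5; suppliers receive $7.5; quantity = 147.

Demand slope: (186 − 180)/(3 − 4) = -6, so qd = 204 − 6p.
Supply slope: (148 − 144)/(8 − 6) = 2, so qs = 2p + 132.
Before the tax: set 204 − 6p = 2p + 132 → p* = $9, q* = 150.
With the tax collected from suppliers, supply shifts: qs = 2(p − 2) + 132.
New equilibrium: buyers pay $9.5, suppliers receive $7.5, q = 147. (Wedge: pb − ps = 2.)
The less price-elastic side of the market bears the larger share of a per-unit tax.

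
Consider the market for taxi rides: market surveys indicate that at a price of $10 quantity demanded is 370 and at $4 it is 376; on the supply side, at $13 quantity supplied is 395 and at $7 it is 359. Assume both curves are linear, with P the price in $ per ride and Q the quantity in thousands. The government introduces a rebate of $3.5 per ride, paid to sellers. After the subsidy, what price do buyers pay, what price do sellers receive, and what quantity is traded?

Demand slope: (376 − 370)/(4 − 10) = -1, so Qd = 380 − P.
Supply slope: (359 − 395)/(7 − 13) = 6, so Qs = 6P + 317.
Without the subsidy, 380 − P = 6P + 317 gives 7P = 63, so P* = $9 and Q* = 371.
With a per-unit subsidy paid to sellers, each receives P + 3.5 per unit sold, so supply becomes Qs = 6(P + 3.5) + 317.
Solving gives Q = 374 with buyers paying $6 and sellers receiving $9.5 (the $3.5 wedge).

Buyers pay $6; sellers receive $9.5; quantity = 374.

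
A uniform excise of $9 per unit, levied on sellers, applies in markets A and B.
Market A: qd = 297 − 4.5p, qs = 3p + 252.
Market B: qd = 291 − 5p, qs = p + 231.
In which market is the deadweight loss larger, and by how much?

Market A: pre-tax p* = $6, q* = 270; post-tax q = 253.8; deadweight loss = $72.9.
Market B: pre-tax p* = $10, q* = 241; post-tax q = 233.5; deadweight loss = $33.75.
Difference: $72.9 vs $33.75 → market A is larger by $39.15.

Market A, by $39.15.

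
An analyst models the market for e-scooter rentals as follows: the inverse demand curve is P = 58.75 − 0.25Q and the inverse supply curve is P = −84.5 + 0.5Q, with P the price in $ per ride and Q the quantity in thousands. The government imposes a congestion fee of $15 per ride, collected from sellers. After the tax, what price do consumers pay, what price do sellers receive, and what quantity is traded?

Rewrite in direct form: Qd = 235 − 4P and Qs = 2P + 169.
Before the tax: set 235 − 4P = 2P + 169 → P* = $11, Q* = 191.
With the tax collected from sellers, supply shifts: Qs = 2(P − 15) + 169.
Solving gives Q = 171 with consumers paying $16 and sellers receiving $1 (the $15 wedge).
The less price-elastic side of the market bears the larger share of a per-unit tax.

Consumers pay $16; sellers receive $1; quantity = 171.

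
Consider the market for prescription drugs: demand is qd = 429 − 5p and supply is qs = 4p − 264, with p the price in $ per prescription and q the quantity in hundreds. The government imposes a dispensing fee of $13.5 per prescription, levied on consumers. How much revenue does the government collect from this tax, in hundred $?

Tax revenue = $189 hundred.

Without the tax, 429 − 5p = 4p − 264 gives 9p = 693, so p* = $77 and q* = 44.
With the tax collected from consumers, demand (in seller-price terms) shifts: qd = 429 − 5(p + 13.5).
Solving gives q = 14 with consumers paying $83 and suppliers receiving $69.5 (the $13.5 wedge).
Revenue = t · Q = 13.5 · 14 = $189.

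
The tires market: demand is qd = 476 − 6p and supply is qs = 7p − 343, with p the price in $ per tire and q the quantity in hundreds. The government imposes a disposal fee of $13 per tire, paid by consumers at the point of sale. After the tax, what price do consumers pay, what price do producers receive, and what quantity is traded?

Consumers pay $70; producers receive $57; quantity = 56.

Without the tax, 476 − 6p = 7p − 343 gives 13p = 819, so p* = $63 and q* = 98.
With the tax collected from consumers, demand (in seller-price terms) shifts: qd = 476 − 6(p + 13).
Solving gives q = 56 with consumers paying $70 and producers receiving $57 (the $13 wedge).
The less price-elastic side of the market bears the larger share of a per-unit tax.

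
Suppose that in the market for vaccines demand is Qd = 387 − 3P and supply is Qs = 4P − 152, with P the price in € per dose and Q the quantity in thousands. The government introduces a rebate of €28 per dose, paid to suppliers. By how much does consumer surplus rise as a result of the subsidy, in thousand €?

Before the subsidy: set 387 − 3P = 4P − 152 → P* = €77, Q* = 156.
With a per-unit subsidy paid to suppliers, each receives P + 28 per unit sold, so supply becomes Qs = 4(P + 28) − 152.
Solving gives Q = 204 with consumers paying €61 and suppliers receiving €89 (the €28 wedge).
ΔCS is the trapezoid between Q = 204 and Q = 156 of height €16: ½ · (156 + 204) · 16 = €2880.

Consumer surplus rises by €2880 thousand.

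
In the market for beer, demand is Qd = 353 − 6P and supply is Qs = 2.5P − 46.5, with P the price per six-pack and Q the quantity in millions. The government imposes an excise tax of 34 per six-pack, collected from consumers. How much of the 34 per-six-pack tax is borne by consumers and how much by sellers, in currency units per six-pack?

Without the tax, 353 − 6P = 2.5P − 46.5 gives 8.5P = 399.5, so P* = 47 and Q* = 71.
With the tax collected from consumers, demand (in seller-price terms) shifts: Qd = 353 − 6(P + 34).
New equilibrium: consumers pay 57, sellers receive 23, Q = 11. (Wedge: Pb − Ps = 34.)
Burden on consumers: 10; on sellers: 24. (They sum to 34.)

Consumers bear 10 per six-pack; sellers bear 24 per six-pack.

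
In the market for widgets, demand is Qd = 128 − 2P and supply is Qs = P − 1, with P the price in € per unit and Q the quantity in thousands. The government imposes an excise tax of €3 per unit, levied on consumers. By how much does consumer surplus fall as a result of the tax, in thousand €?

Without the tax, 128 − 2P = P − 1 gives 3P = 129, so P* = €43 and Q* = 42.
With the tax collected from consumers, demand (in seller-price terms) shifts: Qd = 128 − 2(P + 3).
New equilibrium: consumers pay €44, producers receive €41, Q = 40. (Wedge: Pb − Ps = 3.)
ΔCS is the trapezoid between Q = 40 and Q = 42 of height €1: ½ · (42 + 40) · 1 = €41.

Consumer surplus falls by €41 thousand.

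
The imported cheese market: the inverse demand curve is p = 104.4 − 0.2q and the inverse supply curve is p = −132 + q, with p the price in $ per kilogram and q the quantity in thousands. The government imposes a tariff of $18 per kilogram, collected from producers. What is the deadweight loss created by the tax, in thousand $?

Rewrite in direct form: qd = 522 − 5p and qs = p + 132.
Before the tax: set 522 − 5p = p + 132 → p* = $65, q* = 197.
With the tax collected from producers, supply shifts: qs = (p − 18) + 132.
Solving gives q = 182 with consumers paying $68 and producers receiving $50 (the $18 wedge).
Quantity falls by |ΔQ| = |197 − 182| = 15.
DWL = ½ · t · |ΔQ| = ½ · 18 · 15 = $135.

Deadweight loss = $135 thousand.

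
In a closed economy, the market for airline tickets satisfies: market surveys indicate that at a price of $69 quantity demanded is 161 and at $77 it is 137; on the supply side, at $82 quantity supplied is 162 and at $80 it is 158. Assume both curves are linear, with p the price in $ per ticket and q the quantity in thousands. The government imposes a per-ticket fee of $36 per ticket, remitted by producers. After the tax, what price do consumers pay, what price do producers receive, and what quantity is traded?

Demand slope: (137 − 161)/(77 − 69) = -3, so qd = 368 − 3p.
Supply slope: (158 − 162)/(80 − 82) = 2, so qs = 2p − 2.
Before the tax: set 368 − 3p = 2p − 2 → p* = $74, q* = 146.
With the tax collected from producers, supply shifts: qs = 2(p − 36) − 2.
Solving gives q = 102.8 with consumers paying $88.4 and producers receiving $52.4 (the $36 wedge).
The less price-elastic side of the market bears the larger share of a per-unit tax.

Consumers pay $88.4; producers receive $52.4; quantity = 102.8.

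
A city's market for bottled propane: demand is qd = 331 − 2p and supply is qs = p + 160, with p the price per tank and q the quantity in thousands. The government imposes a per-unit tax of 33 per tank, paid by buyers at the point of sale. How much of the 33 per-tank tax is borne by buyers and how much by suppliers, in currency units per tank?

Without the tax, 331 − 2p = p + 160 gives 3p = 171, so p* = 57 and q* = 217.
With the tax collected from buyers, demand (in seller-price terms) shifts: qd = 331 − 2(p + 33).
New equilibrium: buyers pay 68, suppliers receive 35, q = 195. (Wedge: pb − ps = 33.)
Burden on buyers: 11; on suppliers: 22. (They sum to 33.)

Buyers bear 11 per tank; suppliers bear 22 per tank.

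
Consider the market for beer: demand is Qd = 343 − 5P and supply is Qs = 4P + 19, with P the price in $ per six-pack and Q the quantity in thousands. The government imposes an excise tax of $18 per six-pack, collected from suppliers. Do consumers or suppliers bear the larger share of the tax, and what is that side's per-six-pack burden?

Suppliers bear the larger share: $10 per six-pack.

Without the tax, 343 − 5P = 4P + 19 gives 9P = 324, so P* = $36 and Q* = 163.
With the tax collected from suppliers, supply shifts: Qs = 4(P − 18) + 19.
New equilibrium: consumers pay $44, suppliers receive $26, Q = 123. (Wedge: Pb − Ps = 18.)
Per-six-pack burden: consumers $8, suppliers $10.
Suppliers take the larger share because supply is less price-elastic here (demand slope 5 vs supply slope 4).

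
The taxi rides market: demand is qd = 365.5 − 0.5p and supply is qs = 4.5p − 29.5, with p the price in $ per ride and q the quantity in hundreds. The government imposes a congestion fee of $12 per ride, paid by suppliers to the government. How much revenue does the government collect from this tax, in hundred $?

Tax revenue = $3847.2 hundred.

Before the tax: set 365.5 − 0.5p = 4.5p − 29.5 → p* = $79, q* = 326.
With the tax collected from suppliers, supply shifts: qs = 4.5(p − 12) − 29.5.
New equilibrium: buyers pay $89.8, suppliers receive $77.8, q = 320.6. (Wedge: pb − ps = 12.)
Revenue = t · Q = 12 · 320.6 = $3847.2.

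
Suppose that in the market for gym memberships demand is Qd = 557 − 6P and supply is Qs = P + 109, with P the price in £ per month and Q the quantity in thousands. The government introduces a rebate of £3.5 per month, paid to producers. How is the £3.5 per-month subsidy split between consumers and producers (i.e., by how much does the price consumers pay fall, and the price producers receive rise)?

Without the subsidy, 557 − 6P = P + 109 gives 7P = 448, so P* = £64 and Q* = 173.
With a per-unit subsidy paid to producers, each receives P + 3.5 per unit sold, so supply becomes Qs = (P + 3.5) + 109.
Solving gives Q = 176 with consumers paying £63.5 and producers receiving £67 (the £3.5 wedge).
Gain to consumers: £0.5; to producers: £3. (They sum to £3.5.)

Consumers gain £0.5 per month; producers gain £3 per month.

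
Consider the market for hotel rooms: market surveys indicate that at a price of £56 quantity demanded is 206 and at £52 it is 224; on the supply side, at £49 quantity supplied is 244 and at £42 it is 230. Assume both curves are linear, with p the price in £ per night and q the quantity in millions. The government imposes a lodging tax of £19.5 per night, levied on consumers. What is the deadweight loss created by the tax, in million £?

Demand slope: (224 − 206)/(52 − 56) = -4.5, so qd = 458 − 4.5p.
Supply slope: (230 − 244)/(42 − 49) = 2, so qs = 2p + 146.
Before the tax: set 458 − 4.5p = 2p + 146 → p* = £48, q* = 242.
With the tax collected from consumers, demand (in seller-price terms) shifts: qd = 458 − 4.5(p + 19.5).
Solving gives q = 215 with consumers paying £54 and suppliers receiving £34.5 (the £19.5 wedge).
Quantity falls by |ΔQ| = |242 − 215| = 27.
DWL = ½ · t · |ΔQ| = ½ · 19.5 · 27 = £263.25.

Deadweight loss = £263.25 million.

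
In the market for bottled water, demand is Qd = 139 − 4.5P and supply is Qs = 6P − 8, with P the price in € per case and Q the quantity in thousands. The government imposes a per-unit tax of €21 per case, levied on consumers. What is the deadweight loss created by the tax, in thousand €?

Without the tax, 139 − 4.5P = 6P − 8 gives 10.5P = 147, so P* = €14 and Q* = 76.
With the tax collected from consumers, demand (in seller-price terms) shifts: Qd = 139 − 4.5(P + 21).
Solving gives Q = 22 with consumers paying €26 and suppliers receiving €5 (the €21 wedge).
Quantity falls by |ΔQ| = |76 − 22| = 54.
DWL = ½ · t · |ΔQ| = ½ · 21 · 54 = €567.

Deadweight loss = €567 thousand.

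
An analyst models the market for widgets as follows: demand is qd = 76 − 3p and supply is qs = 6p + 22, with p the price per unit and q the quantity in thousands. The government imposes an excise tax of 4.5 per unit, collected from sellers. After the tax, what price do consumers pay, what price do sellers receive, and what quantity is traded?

Consumers pay 9; sellers receive 4.5; quantity = 49.

Without the tax, 76 − 3p = 6p + 22 gives 9p = 54, so p* = 6 and q* = 58.
With the tax collected from sellers, supply shifts: qs = 6(p − 4.5) + 22.
New equilibrium: consumers pay 9, sellers receive 4.5, q = 49. (Wedge: pb − ps = 4.5.)
The less price-elastic side of the market bears the larger share of a per-unit tax.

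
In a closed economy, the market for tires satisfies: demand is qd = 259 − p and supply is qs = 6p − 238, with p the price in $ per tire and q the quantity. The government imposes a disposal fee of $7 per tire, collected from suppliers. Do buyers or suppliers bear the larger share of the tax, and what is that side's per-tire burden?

Buyers bear the larger share: $6 per tire.

Before the tax: set 259 − p = 6p − 238 → p* = $71, q* = 188.
With the tax collected from suppliers, supply shifts: qs = 6(p − 7) − 238.
Solving gives q = 182 with buyers paying $77 and suppliers receiving $70 (the $7 wedge).
Per-tire burden: buyers $6, suppliers $1.
Buyers take the larger share because demand is less price-elastic here (demand slope 1 vs supply slope 6).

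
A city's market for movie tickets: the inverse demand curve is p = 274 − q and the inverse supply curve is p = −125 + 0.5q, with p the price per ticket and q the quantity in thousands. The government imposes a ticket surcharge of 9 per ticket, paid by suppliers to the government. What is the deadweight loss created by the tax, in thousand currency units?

Deadweight loss = 27 thousand.

Inverting to q(p) form: qd = 274 − p; qs = 2p + 250.
Before the tax: set 274 − p = 2p + 250 → p* = 8, q* = 266.
With the tax collected from suppliers, supply shifts: qs = 2(p − 9) + 250.
Solving gives q = 260 with buyers paying 14 and suppliers receiving 5 (the 9 wedge).
Quantity falls by |ΔQ| = |266 − 260| = 6.
DWL = ½ · t · |ΔQ| = ½ · 9 · 6 = 27.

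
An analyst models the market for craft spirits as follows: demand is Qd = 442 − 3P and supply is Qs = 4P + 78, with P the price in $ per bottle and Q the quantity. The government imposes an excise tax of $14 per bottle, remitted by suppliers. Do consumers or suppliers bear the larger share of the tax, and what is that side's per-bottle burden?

Consumers bear the larger share: $8 per bottle.

Without the tax, 442 − 3P = 4P + 78 gives 7P = 364, so P* = $52 and Q* = 286.
With the tax collected from suppliers, supply shifts: Qs = 4(P − 14) + 78.
Solving gives Q = 262 with consumers paying $60 and suppliers receiving $46 (the $14 wedge).
Per-bottle burden: consumers $8, suppliers $6.
Consumers take the larger share because demand is less price-elastic here (demand slope 3 vs supply slope 4).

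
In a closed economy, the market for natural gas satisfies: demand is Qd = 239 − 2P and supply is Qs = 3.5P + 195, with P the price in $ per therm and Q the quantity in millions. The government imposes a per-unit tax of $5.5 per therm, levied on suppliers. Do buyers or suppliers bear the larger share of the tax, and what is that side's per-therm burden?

Buyers bear the larger share: $3.5 per therm.

Before the tax: set 239 − 2P = 3.5P + 195 → P* = $8, Q* = 223.
With the tax collected from suppliers, supply shifts: Qs = 3.5(P − 5.5) + 195.
Solving gives Q = 216 with buyers paying $11.5 and suppliers receiving $6 (the $5.5 wedge).
Per-therm burden: buyers $3.5, suppliers $2.
Buyers take the larger share because demand is less price-elastic here (demand slope 2 vs supply slope 3.5).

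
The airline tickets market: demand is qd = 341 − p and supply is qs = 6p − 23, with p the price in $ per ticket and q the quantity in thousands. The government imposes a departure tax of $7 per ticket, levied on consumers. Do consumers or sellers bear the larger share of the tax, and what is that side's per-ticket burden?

Consumers bear the larger share: $6 per ticket.

Without the tax, 341 − p = 6p − 23 gives 7p = 364, so p* = $52 and q* = 289.
With the tax collected from consumers, demand (in seller-price terms) shifts: qd = 341 − (p + 7).
New equilibrium: consumers pay $58, sellers receive $51, q = 283. (Wedge: pb − ps = 7.)
Per-ticket burden: consumers $6, sellers $1.
Consumers take the larger share because demand is less price-elastic here (demand slope 1 vs supply slope 6).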